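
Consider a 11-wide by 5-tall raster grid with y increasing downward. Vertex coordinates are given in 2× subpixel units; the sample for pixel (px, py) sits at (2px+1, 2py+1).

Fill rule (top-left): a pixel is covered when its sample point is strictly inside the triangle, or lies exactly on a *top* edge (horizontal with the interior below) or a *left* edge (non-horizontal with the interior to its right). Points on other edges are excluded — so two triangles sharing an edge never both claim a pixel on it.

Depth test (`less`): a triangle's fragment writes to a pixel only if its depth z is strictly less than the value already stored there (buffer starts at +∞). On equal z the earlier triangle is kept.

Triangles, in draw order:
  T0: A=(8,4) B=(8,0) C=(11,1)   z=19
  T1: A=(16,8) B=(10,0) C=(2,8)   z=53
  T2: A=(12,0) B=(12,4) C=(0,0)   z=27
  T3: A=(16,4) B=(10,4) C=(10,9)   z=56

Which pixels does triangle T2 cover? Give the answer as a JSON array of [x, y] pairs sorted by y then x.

T0:
  2·area = 12
  edge (8, 4)→(8, 0): d=(0,-4) top-left  bias=+0
  edge (8, 0)→(11, 1): d=(3,1) right/bottom  bias=-1
  edge (11, 1)→(8, 4): d=(-3,3) right/bottom  bias=-1
    (4,0)@(9, 1): e=[4,2,6] → █
    (5,0)@(11, 1): e=[12,0,0] → ·  [on edge]
    (4,1)@(9, 3): e=[4,8,0] → ·  [on edge]
    (8,1)@(17, 3): e=[36,0,-24] → ·  [on edge]
    (3,2)@(7, 5): e=[-4,16,0] → ·  [on edge]
    (2,3)@(5, 7): e=[-12,24,0] → ·  [on edge]
    (1,4)@(3, 9): e=[-20,32,0] → ·  [on edge]
  covered (1 px):
    · · · · █ · · · · · ·
    · · · · · · · · · · ·
    · · · · · · · · · · ·
    · · · · · · · · · · ·
    · · · · · · · · · · ·
T1:
  2·area = 112  (B↔C swapped to make it positive)
  edge (16, 8)→(2, 8): d=(-14,0) right/bottom  bias=-1
  edge (2, 8)→(10, 0): d=(8,-8) top-left  bias=+0
  edge (10, 0)→(16, 8): d=(6,8) right/bottom  bias=-1
    (4,0)@(9, 1): e=[98,0,14] → █  [on edge]
    (5,0)@(11, 1): e=[98,16,-2] → ·
    (3,1)@(7, 3): e=[70,0,42] → █  [on edge]
    (5,1)@(11, 3): e=[70,32,10] → █
    (6,1)@(13, 3): e=[70,48,-6] → ·
    (2,2)@(5, 5): e=[42,0,70] → █  [on edge]
    (6,2)@(13, 5): e=[42,64,6] → █
    (7,2)@(15, 5): e=[42,80,-10] → ·
    (1,3)@(3, 7): e=[14,0,98] → █  [on edge]
    (7,3)@(15, 7): e=[14,96,2] → █
    (8,3)@(17, 7): e=[14,112,-14] → ·
    (0,4)@(1, 9): e=[-14,0,126] → ·  [on edge]
  covered (16 px):
    · · · · █ · · · · · ·
    · · · █ █ █ · · · · ·
    · · █ █ █ █ █ · · · ·
    · █ █ █ █ █ █ █ · · ·
    · · · · · · · · · · ·
T2:
  2·area = 48
  edge (12, 0)→(12, 4): d=(0,4) right/bottom  bias=-1
  edge (12, 4)→(0, 0): d=(-12,-4) top-left  bias=+0
  edge (0, 0)→(12, 0): d=(12,0) top-left  bias=+0
    (1,0)@(3, 1): e=[36,0,12] → █  [on edge]
    (2,0)@(5, 1): e=[28,8,12] → █
    (3,0)@(7, 1): e=[20,16,12] → █
    (4,0)@(9, 1): e=[12,24,12] → █
    (5,0)@(11, 1): e=[4,32,12] → █
    (6,0)@(13, 1): e=[-4,40,12] → ·
    (1,1)@(3, 3): e=[36,-24,36] → ·
    (2,1)@(5, 3): e=[28,-16,36] → ·
    (3,1)@(7, 3): e=[20,-8,36] → ·
    (4,1)@(9, 3): e=[12,0,36] → █  [on edge]
    (6,1)@(13, 3): e=[-4,16,36] → ·
    (4,2)@(9, 5): e=[12,-24,60] → ·
    (7,2)@(15, 5): e=[-12,0,60] → ·  [on edge]
    (10,3)@(21, 7): e=[-36,0,84] → ·  [on edge]
  covered (7 px):
    · █ █ █ █ █ · · · · ·
    · · · · █ █ · · · · ·
    · · · · · · · · · · ·
    · · · · · · · · · · ·
    · · · · · · · · · · ·
T3:
  2·area = 30  (B↔C swapped to make it positive)
  edge (16, 4)→(10, 9): d=(-6,5) right/bottom  bias=-1
  edge (10, 9)→(10, 4): d=(0,-5) top-left  bias=+0
  edge (10, 4)→(16, 4): d=(6,0) top-left  bias=+0
    (5,2)@(11, 5): e=[19,5,6] → █
    (6,2)@(13, 5): e=[9,15,6] → █
    (7,2)@(15, 5): e=[-1,25,6] → ·
    (5,3)@(11, 7): e=[7,5,18] → █
    (6,3)@(13, 7): e=[-3,15,18] → ·
    (5,4)@(11, 9): e=[-5,5,30] → ·
  covered (3 px):
    · · · · · · · · · · ·
    · · · · · · · · · · ·
    · · · · · █ █ · · · ·
    · · · · · █ · · · · ·
    · · · · · · · · · · ·

Final: [[1,0],[2,0],[3,0],[4,0],[5,0],[4,1],[5,1]]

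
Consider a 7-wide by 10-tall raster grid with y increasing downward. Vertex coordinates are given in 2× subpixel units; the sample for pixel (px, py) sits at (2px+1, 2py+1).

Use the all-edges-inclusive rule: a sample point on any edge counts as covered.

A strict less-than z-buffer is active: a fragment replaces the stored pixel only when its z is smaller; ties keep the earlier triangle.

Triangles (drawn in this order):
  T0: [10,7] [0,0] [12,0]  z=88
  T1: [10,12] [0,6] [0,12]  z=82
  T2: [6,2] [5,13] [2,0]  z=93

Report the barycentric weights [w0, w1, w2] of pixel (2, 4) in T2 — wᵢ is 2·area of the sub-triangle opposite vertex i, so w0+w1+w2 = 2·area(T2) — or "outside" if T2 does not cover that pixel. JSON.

T0:
  2·area = 84
  edge (10, 7)→(0, 0): d=(-10,-7) inclusive
  edge (0, 0)→(12, 0): d=(12,0) inclusive
  edge (12, 0)→(10, 7): d=(-2,7) inclusive
    (1,0)@(3, 1): e=[11,12,61] → #
    (2,0)@(5, 1): e=[25,12,47] → #
    (3,0)@(7, 1): e=[39,12,33] → #
    (4,0)@(9, 1): e=[53,12,19] → #
    (5,0)@(11, 1): e=[67,12,5] → #
    (6,0)@(13, 1): e=[81,12,-9] → ·
    (1,1)@(3, 3): e=[-9,36,57] → ·
    (2,1)@(5, 3): e=[5,36,43] → #
    (6,1)@(13, 3): e=[61,36,-13] → ·
    (2,2)@(5, 5): e=[-15,60,39] → ·
    (3,2)@(7, 5): e=[-1,60,25] → ·
    (4,2)@(9, 5): e=[13,60,11] → #
  covered (10 px):
    · # # # # # ·
    · · # # # # ·
    · · · · # · ·
    · · · · · · ·
    · · · · · · ·
    · · · · · · ·
    · · · · · · ·
    · · · · · · ·
    · · · · · · ·
    · · · · · · ·
T1:
  2·area = 60  (B↔C swapped to make it positive)
  edge (10, 12)→(0, 12): d=(-10,0) inclusive
  edge (0, 12)→(0, 6): d=(0,-6) inclusive
  edge (0, 6)→(10, 12): d=(10,6) inclusive
    (0,3)@(1, 7): e=[50,6,4] → #
    (1,3)@(3, 7): e=[50,18,-8] → ·
    (0,4)@(1, 9): e=[30,6,24] → #
    (1,4)@(3, 9): e=[30,18,12] → #
    (2,4)@(5, 9): e=[30,30,0] → #  [on edge]
    (3,4)@(7, 9): e=[30,42,-12] → ·
    (0,5)@(1, 11): e=[10,6,44] → #
    (3,5)@(7, 11): e=[10,42,8] → #
    (4,5)@(9, 11): e=[10,54,-4] → ·
    (0,6)@(1, 13): e=[-10,6,64] → ·
    (1,6)@(3, 13): e=[-10,18,52] → ·
    (2,6)@(5, 13): e=[-10,30,40] → ·
  covered (8 px):
    · · · · · · ·
    · · · · · · ·
    · · · · · · ·
    # · · · · · ·
    # # # · · · ·
    # # # # · · ·
    · · · · · · ·
    · · · · · · ·
    · · · · · · ·
    · · · · · · ·
T2:
  2·area = 46
  edge (6, 2)→(5, 13): d=(-1,11) inclusive
  edge (5, 13)→(2, 0): d=(-3,-13) inclusive
  edge (2, 0)→(6, 2): d=(4,2) inclusive
    (1,0)@(3, 1): e=[34,10,2] → #
    (2,0)@(5, 1): e=[12,36,-2] → ·
    (1,1)@(3, 3): e=[32,4,10] → #
    (2,1)@(5, 3): e=[10,30,6] → #
    (3,1)@(7, 3): e=[-12,56,2] → ·
    (1,2)@(3, 5): e=[30,-2,18] → ·
    (2,2)@(5, 5): e=[8,24,14] → #
    (3,2)@(7, 5): e=[-14,50,10] → ·
    (2,3)@(5, 7): e=[6,18,22] → #
    (3,3)@(7, 7): e=[-16,44,18] → ·
    (2,4)@(5, 9): e=[4,12,30] → #
    (3,4)@(7, 9): e=[-18,38,26] → ·
    (2,6)@(5, 13): e=[0,0,46] → #  [on edge]
  covered (8 px):
    · # · · · · ·
    · # # · · · ·
    · · # · · · ·
    · · # · · · ·
    · · # · · · ·
    · · # · · · ·
    · · # · · · ·
    · · · · · · ·
    · · · · · · ·
    · · · · · · ·

Result: [12,30,4]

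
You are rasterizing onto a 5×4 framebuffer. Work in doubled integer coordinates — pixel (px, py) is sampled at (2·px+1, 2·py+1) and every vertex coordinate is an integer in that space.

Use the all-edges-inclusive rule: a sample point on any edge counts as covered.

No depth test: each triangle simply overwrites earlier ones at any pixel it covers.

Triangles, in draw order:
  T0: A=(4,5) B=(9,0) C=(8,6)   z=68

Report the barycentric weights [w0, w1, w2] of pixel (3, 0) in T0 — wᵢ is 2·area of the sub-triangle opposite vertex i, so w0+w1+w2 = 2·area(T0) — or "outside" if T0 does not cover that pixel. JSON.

T0:
  2·area = 25
  edge (4, 5)→(9, 0): d=(5,-5) inclusive
  edge (9, 0)→(8, 6): d=(-1,6) inclusive
  edge (8, 6)→(4, 5): d=(-4,-1) inclusive
    (3,1)@(7, 3): e=[5,9,11] → X
    (4,1)@(9, 3): e=[15,-3,13] → .
    (2,2)@(5, 5): e=[5,19,1] → X
    (4,2)@(9, 5): e=[25,-5,5] → .
    (2,3)@(5, 7): e=[15,17,-7] → .
    (3,3)@(7, 7): e=[25,5,-5] → .
  covered (3 px):
    . . . . .
    . . . X .
    . . X X .
    . . . . .

Result: "outside"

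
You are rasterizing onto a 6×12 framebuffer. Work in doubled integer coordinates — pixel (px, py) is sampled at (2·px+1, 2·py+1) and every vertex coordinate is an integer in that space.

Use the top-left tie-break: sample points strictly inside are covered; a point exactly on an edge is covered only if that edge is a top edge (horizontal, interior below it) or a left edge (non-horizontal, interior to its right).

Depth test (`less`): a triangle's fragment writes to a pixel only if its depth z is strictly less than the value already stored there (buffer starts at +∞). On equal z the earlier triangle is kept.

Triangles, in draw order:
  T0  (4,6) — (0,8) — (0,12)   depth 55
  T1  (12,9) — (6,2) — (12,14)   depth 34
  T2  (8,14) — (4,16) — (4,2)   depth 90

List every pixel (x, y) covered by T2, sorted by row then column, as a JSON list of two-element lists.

T0:
  2·area = 16  (B↔C swapped to make it positive)
  edge (4, 6)→(0, 12): d=(-4,6) right/bottom  bias=-1
  edge (0, 12)→(0, 8): d=(0,-4) top-left  bias=+0
  edge (0, 8)→(4, 6): d=(4,-2) top-left  bias=+0
    (1,3)@(3, 7): e=[2,12,2] → #
    (2,3)@(5, 7): e=[-10,20,6] → ·
    (0,4)@(1, 9): e=[6,4,6] → #
    (1,4)@(3, 9): e=[-6,12,10] → ·
    (0,5)@(1, 11): e=[-2,4,14] → ·
  covered (2 px):
    · · · · · ·
    · · · · · ·
    · · · · · ·
    · # · · · ·
    # · · · · ·
    · · · · · ·
    · · · · · ·
    · · · · · ·
    · · · · · ·
    · · · · · ·
    · · · · · ·
    · · · · · ·
T1:
  2·area = 30  (B↔C swapped to make it positive)
  edge (12, 9)→(12, 14): d=(0,5) right/bottom  bias=-1
  edge (12, 14)→(6, 2): d=(-6,-12) top-left  bias=+0
  edge (6, 2)→(12, 9): d=(6,7) right/bottom  bias=-1
    (4,3)@(9, 7): e=[15,6,9] → #
    (5,3)@(11, 7): e=[5,30,-5] → ·
    (4,4)@(9, 9): e=[15,-6,21] → ·
    (5,4)@(11, 9): e=[5,18,7] → #
    (5,5)@(11, 11): e=[5,6,19] → #
    (5,6)@(11, 13): e=[5,-6,31] → ·
  covered (3 px):
    · · · · · ·
    · · · · · ·
    · · · · · ·
    · · · · # ·
    · · · · · #
    · · · · · #
    · · · · · ·
    · · · · · ·
    · · · · · ·
    · · · · · ·
    · · · · · ·
    · · · · · ·
T2:
  2·area = 56
  edge (8, 14)→(4, 16): d=(-4,2) right/bottom  bias=-1
  edge (4, 16)→(4, 2): d=(0,-14) top-left  bias=+0
  edge (4, 2)→(8, 14): d=(4,12) right/bottom  bias=-1
    (2,2)@(5, 5): e=[42,14,0] → ·  [on edge]
    (2,3)@(5, 7): e=[34,14,8] → #
    (3,3)@(7, 7): e=[30,42,-16] → ·
    (2,4)@(5, 9): e=[26,14,16] → #
    (3,4)@(7, 9): e=[22,42,-8] → ·
    (2,5)@(5, 11): e=[18,14,24] → #
    (3,5)@(7, 11): e=[14,42,0] → ·  [on edge]
    (2,6)@(5, 13): e=[10,14,32] → #
    (3,6)@(7, 13): e=[6,42,8] → #
    (4,6)@(9, 13): e=[2,70,-16] → ·
    (2,7)@(5, 15): e=[2,14,40] → #
    (3,7)@(7, 15): e=[-2,42,16] → ·
    (4,8)@(9, 17): e=[-14,70,0] → ·  [on edge]
    (5,11)@(11, 23): e=[-42,98,0] → ·  [on edge]
  covered (6 px):
    · · · · · ·
    · · · · · ·
    · · · · · ·
    · · # · · ·
    · · # · · ·
    · · # · · ·
    · · # # · ·
    · · # · · ·
    · · · · · ·
    · · · · · ·
    · · · · · ·
    · · · · · ·

Answer: [[2,3],[2,4],[2,5],[2,6],[3,6],[2,7]]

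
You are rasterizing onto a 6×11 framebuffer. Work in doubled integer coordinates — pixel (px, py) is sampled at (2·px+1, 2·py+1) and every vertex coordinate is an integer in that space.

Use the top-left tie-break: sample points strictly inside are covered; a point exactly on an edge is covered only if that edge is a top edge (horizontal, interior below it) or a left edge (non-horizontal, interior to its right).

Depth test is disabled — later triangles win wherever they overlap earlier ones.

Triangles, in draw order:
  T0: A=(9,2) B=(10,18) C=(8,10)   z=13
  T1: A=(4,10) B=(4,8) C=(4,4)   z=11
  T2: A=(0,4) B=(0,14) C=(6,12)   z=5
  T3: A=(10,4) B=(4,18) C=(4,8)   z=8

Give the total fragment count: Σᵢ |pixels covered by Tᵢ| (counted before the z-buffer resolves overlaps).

T0:
  2·area = 24
  edge (9, 2)→(10, 18): d=(1,16) right/bottom  bias=-1
  edge (10, 18)→(8, 10): d=(-2,-8) top-left  bias=+0
  edge (8, 10)→(9, 2): d=(1,-8) top-left  bias=+0
    (4,1)@(9, 3): e=[1,22,1] → #
    (5,1)@(11, 3): e=[-31,38,17] → ·
    (4,2)@(9, 5): e=[3,18,3] → #
    (5,2)@(11, 5): e=[-29,34,19] → ·
    (4,3)@(9, 7): e=[5,14,5] → #
    (5,3)@(11, 7): e=[-27,30,21] → ·
    (4,4)@(9, 9): e=[7,10,7] → #
    (5,4)@(11, 9): e=[-25,26,23] → ·
    (4,5)@(9, 11): e=[9,6,9] → #
    (5,5)@(11, 11): e=[-23,22,25] → ·
    (4,6)@(9, 13): e=[11,2,11] → #
    (5,6)@(11, 13): e=[-21,18,27] → ·
  covered (6 px):
    · · · · · ·
    · · · · # ·
    · · · · # ·
    · · · · # ·
    · · · · # ·
    · · · · # ·
    · · · · # ·
    · · · · · ·
    · · · · · ·
    · · · · · ·
    · · · · · ·
T1:
  degenerate (2·area = 0) — covers nothing
T2:
  2·area = 60  (B↔C swapped to make it positive)
  edge (0, 4)→(6, 12): d=(6,8) right/bottom  bias=-1
  edge (6, 12)→(0, 14): d=(-6,2) right/bottom  bias=-1
  edge (0, 14)→(0, 4): d=(0,-10) top-left  bias=+0
    (0,3)@(1, 7): e=[10,40,10] → #
    (1,3)@(3, 7): e=[-6,36,30] → ·
    (0,4)@(1, 9): e=[22,28,10] → #
    (1,4)@(3, 9): e=[6,24,30] → #
    (2,4)@(5, 9): e=[-10,20,50] → ·
    (0,5)@(1, 11): e=[34,16,10] → #
    (2,5)@(5, 11): e=[2,8,50] → #
    (3,5)@(7, 11): e=[-14,4,70] → ·
    (4,5)@(9, 11): e=[-30,0,90] → ·  [on edge]
    (0,6)@(1, 13): e=[46,4,10] → #
    (1,6)@(3, 13): e=[30,0,30] → ·  [on edge]
    (2,6)@(5, 13): e=[14,-4,50] → ·
  covered (7 px):
    · · · · · ·
    · · · · · ·
    · · · · · ·
    # · · · · ·
    # # · · · ·
    # # # · · ·
    # · · · · ·
    · · · · · ·
    · · · · · ·
    · · · · · ·
    · · · · · ·
T3:
  2·area = 60
  edge (10, 4)→(4, 18): d=(-6,14) right/bottom  bias=-1
  edge (4, 18)→(4, 8): d=(0,-10) top-left  bias=+0
  edge (4, 8)→(10, 4): d=(6,-4) top-left  bias=+0
    (4,2)@(9, 5): e=[8,50,2] → #
    (5,2)@(11, 5): e=[-20,70,10] → ·
    (3,3)@(7, 7): e=[24,30,6] → #
    (4,3)@(9, 7): e=[-4,50,14] → ·
    (2,4)@(5, 9): e=[40,10,10] → #
    (4,4)@(9, 9): e=[-16,50,26] → ·
    (2,5)@(5, 11): e=[28,10,22] → #
    (3,5)@(7, 11): e=[0,30,30] → ·  [on edge]
    (2,6)@(5, 13): e=[16,10,34] → #
    (3,6)@(7, 13): e=[-12,30,42] → ·
    (2,7)@(5, 15): e=[4,10,46] → #
    (3,7)@(7, 15): e=[-24,30,54] → ·
  covered (7 px):
    · · · · · ·
    · · · · · ·
    · · · · # ·
    · · · # · ·
    · · # # · ·
    · · # · · ·
    · · # · · ·
    · · # · · ·
    · · · · · ·
    · · · · · ·
    · · · · · ·

Final: 20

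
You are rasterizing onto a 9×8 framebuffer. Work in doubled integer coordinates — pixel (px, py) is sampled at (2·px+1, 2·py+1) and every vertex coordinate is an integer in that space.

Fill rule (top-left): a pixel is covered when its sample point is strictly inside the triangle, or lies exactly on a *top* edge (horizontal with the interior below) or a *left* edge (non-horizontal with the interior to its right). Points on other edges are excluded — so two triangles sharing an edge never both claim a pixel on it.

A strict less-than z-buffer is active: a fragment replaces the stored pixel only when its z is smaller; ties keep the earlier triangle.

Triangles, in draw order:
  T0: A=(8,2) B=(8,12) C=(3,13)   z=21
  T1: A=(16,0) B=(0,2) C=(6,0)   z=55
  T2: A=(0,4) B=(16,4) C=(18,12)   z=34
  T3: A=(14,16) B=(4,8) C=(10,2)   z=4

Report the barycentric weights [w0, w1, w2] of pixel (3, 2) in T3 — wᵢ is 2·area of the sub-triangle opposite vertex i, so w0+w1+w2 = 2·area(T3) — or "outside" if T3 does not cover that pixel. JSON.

T0:
  2·area = 50
  edge (8, 2)→(8, 12): d=(0,10) right/bottom  bias=-1
  edge (8, 12)→(3, 13): d=(-5,1) right/bottom  bias=-1
  edge (3, 13)→(8, 2): d=(5,-11) top-left  bias=+0
    (3,2)@(7, 5): e=[10,36,4] → #
    (4,2)@(9, 5): e=[-10,34,26] → ·
    (3,3)@(7, 7): e=[10,26,14] → #
    (4,3)@(9, 7): e=[-10,24,36] → ·
    (2,4)@(5, 9): e=[30,18,2] → #
    (4,4)@(9, 9): e=[-10,14,46] → ·
    (2,5)@(5, 11): e=[30,8,12] → #
    (4,5)@(9, 11): e=[-10,4,56] → ·
    (6,5)@(13, 11): e=[-50,0,100] → ·  [on edge]
    (1,6)@(3, 13): e=[50,0,0] → ·  [on edge]
    (2,6)@(5, 13): e=[30,-2,22] → ·
    (3,6)@(7, 13): e=[10,-4,44] → ·
  covered (6 px):
    · · · · · · · · ·
    · · · · · · · · ·
    · · · # · · · · ·
    · · · # · · · · ·
    · · # # · · · · ·
    · · # # · · · · ·
    · · · · · · · · ·
    · · · · · · · · ·
T1:
  2·area = 20
  edge (16, 0)→(0, 2): d=(-16,2) right/bottom  bias=-1
  edge (0, 2)→(6, 0): d=(6,-2) top-left  bias=+0
  edge (6, 0)→(16, 0): d=(10,0) top-left  bias=+0
    (1,0)@(3, 1): e=[10,0,10] → #  [on edge]
    (2,0)@(5, 1): e=[6,4,10] → #
    (3,0)@(7, 1): e=[2,8,10] → #
    (4,0)@(9, 1): e=[-2,12,10] → ·
    (1,1)@(3, 3): e=[-22,12,30] → ·
    (2,1)@(5, 3): e=[-26,16,30] → ·
    (3,1)@(7, 3): e=[-30,20,30] → ·
  covered (3 px):
    · # # # · · · · ·
    · · · · · · · · ·
    · · · · · · · · ·
    · · · · · · · · ·
    · · · · · · · · ·
    · · · · · · · · ·
    · · · · · · · · ·
    · · · · · · · · ·
T2:
  2·area = 128
  edge (0, 4)→(16, 4): d=(16,0) top-left  bias=+0
  edge (16, 4)→(18, 12): d=(2,8) right/bottom  bias=-1
  edge (18, 12)→(0, 4): d=(-18,-8) top-left  bias=+0
    (1,2)@(3, 5): e=[16,106,6] → #
    (2,2)@(5, 5): e=[16,90,22] → #
    (3,2)@(7, 5): e=[16,74,38] → #
    (4,2)@(9, 5): e=[16,58,54] → #
    (5,2)@(11, 5): e=[16,42,70] → #
    (6,2)@(13, 5): e=[16,26,86] → #
    (7,2)@(15, 5): e=[16,10,102] → #
    (8,2)@(17, 5): e=[16,-6,118] → ·
    (1,3)@(3, 7): e=[48,110,-30] → ·
    (2,3)@(5, 7): e=[48,94,-14] → ·
    (3,3)@(7, 7): e=[48,78,2] → #
    (8,3)@(17, 7): e=[48,-2,82] → ·
  covered (16 px):
    · · · · · · · · ·
    · · · · · · · · ·
    · # # # # # # # ·
    · · · # # # # # ·
    · · · · · · # # #
    · · · · · · · · #
    · · · · · · · · ·
    · · · · · · · · ·
T3:
  2·area = 108
  edge (14, 16)→(4, 8): d=(-10,-8) top-left  bias=+0
  edge (4, 8)→(10, 2): d=(6,-6) top-left  bias=+0
  edge (10, 2)→(14, 16): d=(4,14) right/bottom  bias=-1
    (5,0)@(11, 1): e=[126,0,-18] → ·  [on edge]
    (4,1)@(9, 3): e=[90,0,18] → #  [on edge]
    (5,1)@(11, 3): e=[106,12,-10] → ·
    (3,2)@(7, 5): e=[54,0,54] → #  [on edge]
    (5,2)@(11, 5): e=[86,24,-2] → ·
    (2,3)@(5, 7): e=[18,0,90] → #  [on edge]
    (5,3)@(11, 7): e=[66,36,6] → #
    (6,3)@(13, 7): e=[82,48,-22] → ·
    (1,4)@(3, 9): e=[-18,0,126] → ·  [on edge]
    (2,4)@(5, 9): e=[-2,12,98] → ·
    (3,4)@(7, 9): e=[14,24,70] → #
    (6,4)@(13, 9): e=[62,60,-14] → ·
    (0,5)@(1, 11): e=[-54,0,162] → ·  [on edge]
  covered (15 px):
    · · · · · · · · ·
    · · · · # · · · ·
    · · · # # · · · ·
    · · # # # # · · ·
    · · · # # # · · ·
    · · · · # # · · ·
    · · · · · # # · ·
    · · · · · · # · ·

Final: [0,54,54]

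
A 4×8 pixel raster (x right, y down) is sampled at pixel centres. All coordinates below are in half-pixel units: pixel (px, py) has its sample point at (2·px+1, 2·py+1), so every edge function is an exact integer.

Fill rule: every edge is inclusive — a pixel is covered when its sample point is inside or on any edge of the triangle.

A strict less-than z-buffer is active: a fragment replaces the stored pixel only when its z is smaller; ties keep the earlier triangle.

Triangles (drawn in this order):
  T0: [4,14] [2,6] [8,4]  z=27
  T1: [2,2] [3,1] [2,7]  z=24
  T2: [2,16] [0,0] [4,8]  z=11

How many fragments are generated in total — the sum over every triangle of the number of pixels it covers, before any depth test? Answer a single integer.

T0:
  2·area = 52
  edge (4, 14)→(2, 6): d=(-2,-8) inclusive
  edge (2, 6)→(8, 4): d=(6,-2) inclusive
  edge (8, 4)→(4, 14): d=(-4,10) inclusive
    (2,2)@(5, 5): e=[26,0,26] → X  [on edge]
    (3,2)@(7, 5): e=[42,4,6] → X
    (1,3)@(3, 7): e=[6,8,38] → X
    (3,3)@(7, 7): e=[38,16,-2] → .
    (1,4)@(3, 9): e=[2,20,30] → X
    (3,4)@(7, 9): e=[34,28,-10] → .
    (1,5)@(3, 11): e=[-2,32,22] → .
    (2,5)@(5, 11): e=[14,36,2] → X
    (3,5)@(7, 11): e=[30,40,-18] → .
    (2,6)@(5, 13): e=[10,48,-6] → .
  covered (7 px):
    . . . .
    . . . .
    . . X X
    . X X .
    . X X .
    . . X .
    . . . .
    . . . .
T1:
  2·area = 5
  edge (2, 2)→(3, 1): d=(1,-1) inclusive
  edge (3, 1)→(2, 7): d=(-1,6) inclusive
  edge (2, 7)→(2, 2): d=(0,-5) inclusive
    (1,0)@(3, 1): e=[0,0,5] → X  [on edge]
    (2,0)@(5, 1): e=[2,-12,15] → .
    (0,1)@(1, 3): e=[0,10,-5] → .  [on edge]
    (1,1)@(3, 3): e=[2,-2,5] → .
    (0,6)@(1, 13): e=[10,0,-5] → .  [on edge]
  covered (1 px):
    . X . .
    . . . .
    . . . .
    . . . .
    . . . .
    . . . .
    . . . .
    . . . .
T2:
  2·area = 48
  edge (2, 16)→(0, 0): d=(-2,-16) inclusive
  edge (0, 0)→(4, 8): d=(4,8) inclusive
  edge (4, 8)→(2, 16): d=(-2,8) inclusive
    (0,1)@(1, 3): e=[10,4,34] → X
    (1,1)@(3, 3): e=[42,-12,18] → .
    (0,2)@(1, 5): e=[6,12,30] → X
    (1,2)@(3, 5): e=[38,-4,14] → .
    (0,3)@(1, 7): e=[2,20,26] → X
    (1,3)@(3, 7): e=[34,4,10] → X
    (2,3)@(5, 7): e=[66,-12,-6] → .
    (0,4)@(1, 9): e=[-2,28,22] → .
    (1,4)@(3, 9): e=[30,12,6] → X
    (2,4)@(5, 9): e=[62,-4,-10] → .
    (1,5)@(3, 11): e=[26,20,2] → X
    (2,5)@(5, 11): e=[58,4,-14] → .
  covered (6 px):
    . . . .
    X . . .
    X . . .
    X X . .
    . X . .
    . X . .
    . . . .
    . . . .

Final: 14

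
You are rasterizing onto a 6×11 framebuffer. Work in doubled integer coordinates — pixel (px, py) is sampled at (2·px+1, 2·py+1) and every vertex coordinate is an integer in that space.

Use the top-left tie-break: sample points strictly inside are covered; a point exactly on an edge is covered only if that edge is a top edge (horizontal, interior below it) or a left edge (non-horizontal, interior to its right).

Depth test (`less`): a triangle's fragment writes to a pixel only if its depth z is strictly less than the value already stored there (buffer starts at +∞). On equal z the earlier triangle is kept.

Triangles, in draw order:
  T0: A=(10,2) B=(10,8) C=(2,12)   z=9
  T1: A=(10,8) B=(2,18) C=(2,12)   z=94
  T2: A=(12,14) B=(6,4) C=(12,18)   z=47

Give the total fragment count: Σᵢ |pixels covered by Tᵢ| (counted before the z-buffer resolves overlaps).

T0:
  2·area = 48
  edge (10, 2)→(10, 8): d=(0,6) right/bottom  bias=-1
  edge (10, 8)→(2, 12): d=(-8,4) right/bottom  bias=-1
  edge (2, 12)→(10, 2): d=(8,-10) top-left  bias=+0
    (4,2)@(9, 5): e=[6,28,14] → █
    (5,2)@(11, 5): e=[-6,20,34] → ·
    (3,3)@(7, 7): e=[18,20,10] → █
    (5,3)@(11, 7): e=[-6,4,50] → ·
    (2,4)@(5, 9): e=[30,12,6] → █
    (4,4)@(9, 9): e=[6,-4,46] → ·
    (1,5)@(3, 11): e=[42,4,2] → █
    (2,5)@(5, 11): e=[30,-4,22] → ·
    (3,5)@(7, 11): e=[18,-12,42] → ·
    (1,6)@(3, 13): e=[42,-12,18] → ·
  covered (6 px):
    · · · · · ·
    · · · · · ·
    · · · · █ ·
    · · · █ █ ·
    · · █ █ · ·
    · █ · · · ·
    · · · · · ·
    · · · · · ·
    · · · · · ·
    · · · · · ·
    · · · · · ·
T1:
  2·area = 48
  edge (10, 8)→(2, 18): d=(-8,10) right/bottom  bias=-1
  edge (2, 18)→(2, 12): d=(0,-6) top-left  bias=+0
  edge (2, 12)→(10, 8): d=(8,-4) top-left  bias=+0
    (4,4)@(9, 9): e=[2,42,4] → █
    (5,4)@(11, 9): e=[-18,54,12] → ·
    (2,5)@(5, 11): e=[26,18,4] → █
    (3,5)@(7, 11): e=[6,30,12] → █
    (4,5)@(9, 11): e=[-14,42,20] → ·
    (1,6)@(3, 13): e=[30,6,12] → █
    (3,6)@(7, 13): e=[-10,30,28] → ·
    (1,7)@(3, 15): e=[14,6,28] → █
    (2,7)@(5, 15): e=[-6,18,36] → ·
    (1,8)@(3, 17): e=[-2,6,44] → ·
  covered (6 px):
    · · · · · ·
    · · · · · ·
    · · · · · ·
    · · · · · ·
    · · · · █ ·
    · · █ █ · ·
    · █ █ · · ·
    · █ · · · ·
    · · · · · ·
    · · · · · ·
    · · · · · ·
T2:
  2·area = 24  (B↔C swapped to make it positive)
  edge (12, 14)→(12, 18): d=(0,4) right/bottom  bias=-1
  edge (12, 18)→(6, 4): d=(-6,-14) top-left  bias=+0
  edge (6, 4)→(12, 14): d=(6,10) right/bottom  bias=-1
    (4,4)@(9, 9): e=[12,12,0] → ·  [on edge]
    (4,5)@(9, 11): e=[12,0,12] → █  [on edge]
    (5,5)@(11, 11): e=[4,28,-8] → ·
    (4,6)@(9, 13): e=[12,-12,24] → ·
    (5,6)@(11, 13): e=[4,16,4] → █
    (5,7)@(11, 15): e=[4,4,16] → █
    (5,8)@(11, 17): e=[4,-8,28] → ·
  covered (3 px):
    · · · · · ·
    · · · · · ·
    · · · · · ·
    · · · · · ·
    · · · · · ·
    · · · · █ ·
    · · · · · █
    · · · · · █
    · · · · · ·
    · · · · · ·
    · · · · · ·

Final: 15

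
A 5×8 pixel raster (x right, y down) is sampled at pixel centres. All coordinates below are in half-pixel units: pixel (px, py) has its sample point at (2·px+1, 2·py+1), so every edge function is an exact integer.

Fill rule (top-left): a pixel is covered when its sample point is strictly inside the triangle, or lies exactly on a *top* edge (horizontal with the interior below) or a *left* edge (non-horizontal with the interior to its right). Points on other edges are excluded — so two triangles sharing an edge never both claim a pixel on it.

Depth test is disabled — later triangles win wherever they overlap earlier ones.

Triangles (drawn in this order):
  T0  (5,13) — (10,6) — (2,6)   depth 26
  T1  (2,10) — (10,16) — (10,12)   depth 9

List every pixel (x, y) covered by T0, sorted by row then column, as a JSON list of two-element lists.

T0:
  2·area = 56  (B↔C swapped to make it positive)
  edge (5, 13)→(2, 6): d=(-3,-7) top-left  bias=+0
  edge (2, 6)→(10, 6): d=(8,0) top-left  bias=+0
  edge (10, 6)→(5, 13): d=(-5,7) right/bottom  bias=-1
    (1,3)@(3, 7): e=[4,8,44] → X
    (2,3)@(5, 7): e=[18,8,30] → X
    (3,3)@(7, 7): e=[32,8,16] → X
    (4,3)@(9, 7): e=[46,8,2] → X
    (1,4)@(3, 9): e=[-2,24,34] → .
    (2,4)@(5, 9): e=[12,24,20] → X
    (4,4)@(9, 9): e=[40,24,-8] → .
    (2,5)@(5, 11): e=[6,40,10] → X
    (3,5)@(7, 11): e=[20,40,-4] → .
    (2,6)@(5, 13): e=[0,56,0] → .  [on edge]
  covered (7 px):
    . . . . .
    . . . . .
    . . . . .
    . X X X X
    . . X X .
    . . X . .
    . . . . .
    . . . . .
T1:
  2·area = 32  (B↔C swapped to make it positive)
  edge (2, 10)→(10, 12): d=(8,2) right/bottom  bias=-1
  edge (10, 12)→(10, 16): d=(0,4) right/bottom  bias=-1
  edge (10, 16)→(2, 10): d=(-8,-6) top-left  bias=+0
    (2,5)@(5, 11): e=[2,20,10] → X
    (3,5)@(7, 11): e=[-2,12,22] → .
    (2,6)@(5, 13): e=[18,20,-6] → .
    (3,6)@(7, 13): e=[14,12,6] → X
    (4,6)@(9, 13): e=[10,4,18] → X
    (3,7)@(7, 15): e=[30,12,-10] → .
    (4,7)@(9, 15): e=[26,4,2] → X
  covered (4 px):
    . . . . .
    . . . . .
    . . . . .
    . . . . .
    . . . . .
    . . X . .
    . . . X X
    . . . . X

Final: [[1,3],[2,3],[3,3],[4,3],[2,4],[3,4],[2,5]]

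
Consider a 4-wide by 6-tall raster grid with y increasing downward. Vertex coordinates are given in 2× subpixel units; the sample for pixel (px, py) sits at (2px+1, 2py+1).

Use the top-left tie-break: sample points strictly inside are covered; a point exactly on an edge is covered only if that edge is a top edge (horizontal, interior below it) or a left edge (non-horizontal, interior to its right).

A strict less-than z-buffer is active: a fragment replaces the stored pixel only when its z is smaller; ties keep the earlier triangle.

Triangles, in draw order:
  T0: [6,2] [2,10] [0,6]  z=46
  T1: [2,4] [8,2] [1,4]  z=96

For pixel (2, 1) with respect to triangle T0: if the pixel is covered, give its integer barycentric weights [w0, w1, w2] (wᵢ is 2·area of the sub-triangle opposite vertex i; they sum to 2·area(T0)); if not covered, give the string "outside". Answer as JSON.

T0:
  2·area = 32
  edge (6, 2)→(2, 10): d=(-4,8) right/bottom  bias=-1
  edge (2, 10)→(0, 6): d=(-2,-4) top-left  bias=+0
  edge (0, 6)→(6, 2): d=(6,-4) top-left  bias=+0
    (2,1)@(5, 3): e=[4,26,2] → X
    (3,1)@(7, 3): e=[-12,34,10] → .
    (1,2)@(3, 5): e=[12,14,6] → X
    (2,2)@(5, 5): e=[-4,22,14] → .
    (0,3)@(1, 7): e=[20,2,10] → X
    (2,3)@(5, 7): e=[-12,18,26] → .
    (0,4)@(1, 9): e=[12,-2,22] → .
    (1,4)@(3, 9): e=[-4,6,30] → .
  covered (4 px):
    . . . .
    . . X .
    . X . .
    X X . .
    . . . .
    . . . .
T1:
  2·area = 2  (B↔C swapped to make it positive)
  edge (2, 4)→(1, 4): d=(-1,0) right/bottom  bias=-1
  edge (1, 4)→(8, 2): d=(7,-2) top-left  bias=+0
  edge (8, 2)→(2, 4): d=(-6,2) right/bottom  bias=-1
    (2,1)@(5, 3): e=[1,1,0] → .  [on edge]
  covered (0 px):
    . . . .
    . . . .
    . . . .
    . . . .
    . . . .
    . . . .

Answer: [26,2,4]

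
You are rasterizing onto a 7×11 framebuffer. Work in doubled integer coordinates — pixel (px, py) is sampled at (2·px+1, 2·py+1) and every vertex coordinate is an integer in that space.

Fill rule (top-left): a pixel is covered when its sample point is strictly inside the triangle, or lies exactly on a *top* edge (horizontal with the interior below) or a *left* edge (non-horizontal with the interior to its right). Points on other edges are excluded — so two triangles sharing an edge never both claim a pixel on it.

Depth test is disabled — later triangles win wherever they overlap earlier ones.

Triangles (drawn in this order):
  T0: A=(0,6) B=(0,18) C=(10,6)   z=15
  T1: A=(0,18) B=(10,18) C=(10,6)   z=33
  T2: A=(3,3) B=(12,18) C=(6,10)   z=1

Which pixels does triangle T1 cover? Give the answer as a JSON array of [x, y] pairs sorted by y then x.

T0:
  2·area = 120  (B↔C swapped to make it positive)
  edge (0, 6)→(10, 6): d=(10,0) top-left  bias=+0
  edge (10, 6)→(0, 18): d=(-10,12) right/bottom  bias=-1
  edge (0, 18)→(0, 6): d=(0,-12) top-left  bias=+0
    (0,3)@(1, 7): e=[10,98,12] → #
    (1,3)@(3, 7): e=[10,74,36] → #
    (2,3)@(5, 7): e=[10,50,60] → #
    (3,3)@(7, 7): e=[10,26,84] → #
    (4,3)@(9, 7): e=[10,2,108] → #
    (5,3)@(11, 7): e=[10,-22,132] → ·
    (0,4)@(1, 9): e=[30,78,12] → #
    (4,4)@(9, 9): e=[30,-18,108] → ·
    (0,5)@(1, 11): e=[50,58,12] → #
    (3,5)@(7, 11): e=[50,-14,84] → ·
    (0,6)@(1, 13): e=[70,38,12] → #
    (2,6)@(5, 13): e=[70,-10,60] → ·
  covered (15 px):
    · · · · · · ·
    · · · · · · ·
    · · · · · · ·
    # # # # # · ·
    # # # # · · ·
    # # # · · · ·
    # # · · · · ·
    # · · · · · ·
    · · · · · · ·
    · · · · · · ·
    · · · · · · ·
T1:
  2·area = 120  (B↔C swapped to make it positive)
  edge (0, 18)→(10, 6): d=(10,-12) top-left  bias=+0
  edge (10, 6)→(10, 18): d=(0,12) right/bottom  bias=-1
  edge (10, 18)→(0, 18): d=(-10,0) right/bottom  bias=-1
    (4,4)@(9, 9): e=[18,12,90] → #
    (5,4)@(11, 9): e=[42,-12,90] → ·
    (3,5)@(7, 11): e=[14,36,70] → #
    (5,5)@(11, 11): e=[62,-12,70] → ·
    (2,6)@(5, 13): e=[10,60,50] → #
    (5,6)@(11, 13): e=[82,-12,50] → ·
    (1,7)@(3, 15): e=[6,84,30] → #
    (5,7)@(11, 15): e=[102,-12,30] → ·
    (0,8)@(1, 17): e=[2,108,10] → #
    (5,8)@(11, 17): e=[122,-12,10] → ·
    (0,9)@(1, 19): e=[22,108,-10] → ·
    (1,9)@(3, 19): e=[46,84,-10] → ·
  covered (15 px):
    · · · · · · ·
    · · · · · · ·
    · · · · · · ·
    · · · · · · ·
    · · · · # · ·
    · · · # # · ·
    · · # # # · ·
    · # # # # · ·
    # # # # # · ·
    · · · · · · ·
    · · · · · · ·
T2:
  2·area = 18
  edge (3, 3)→(12, 18): d=(9,15) right/bottom  bias=-1
  edge (12, 18)→(6, 10): d=(-6,-8) top-left  bias=+0
  edge (6, 10)→(3, 3): d=(-3,-7) top-left  bias=+0
    (1,1)@(3, 3): e=[0,18,0] → ·  [on edge]
    (2,3)@(5, 7): e=[6,10,2] → #
    (3,3)@(7, 7): e=[-24,26,16] → ·
    (2,4)@(5, 9): e=[24,-2,-4] → ·
    (3,5)@(7, 11): e=[12,2,4] → #
    (4,5)@(9, 11): e=[-18,18,18] → ·
    (3,6)@(7, 13): e=[30,-10,-2] → ·
    (4,6)@(9, 13): e=[0,6,12] → ·  [on edge]
    (4,8)@(9, 17): e=[36,-18,0] → ·  [on edge]
  covered (2 px):
    · · · · · · ·
    · · · · · · ·
    · · · · · · ·
    · · # · · · ·
    · · · · · · ·
    · · · # · · ·
    · · · · · · ·
    · · · · · · ·
    · · · · · · ·
    · · · · · · ·
    · · · · · · ·

Result: [[4,4],[3,5],[4,5],[2,6],[3,6],[4,6],[1,7],[2,7],[3,7],[4,7],[0,8],[1,8],[2,8],[3,8],[4,8]]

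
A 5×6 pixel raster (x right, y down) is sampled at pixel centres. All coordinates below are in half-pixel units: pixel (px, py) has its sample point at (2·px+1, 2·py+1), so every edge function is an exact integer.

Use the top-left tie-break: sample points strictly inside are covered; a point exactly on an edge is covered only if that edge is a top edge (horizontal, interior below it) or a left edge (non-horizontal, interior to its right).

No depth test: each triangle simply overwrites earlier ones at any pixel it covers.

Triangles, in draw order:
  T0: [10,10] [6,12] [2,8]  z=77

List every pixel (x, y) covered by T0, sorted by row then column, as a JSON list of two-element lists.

T0:
  2·area = 24
  edge (10, 10)→(6, 12): d=(-4,2) right/bottom  bias=-1
  edge (6, 12)→(2, 8): d=(-4,-4) top-left  bias=+0
  edge (2, 8)→(10, 10): d=(8,2) right/bottom  bias=-1
    (0,3)@(1, 7): e=[30,0,-6] → ·  [on edge]
    (1,4)@(3, 9): e=[18,0,6] → █  [on edge]
    (2,4)@(5, 9): e=[14,8,2] → █
    (3,4)@(7, 9): e=[10,16,-2] → ·
    (1,5)@(3, 11): e=[10,-8,22] → ·
    (2,5)@(5, 11): e=[6,0,18] → █  [on edge]
    (3,5)@(7, 11): e=[2,8,14] → █
    (4,5)@(9, 11): e=[-2,16,10] → ·
  covered (4 px):
    · · · · ·
    · · · · ·
    · · · · ·
    · · · · ·
    · █ █ · ·
    · · █ █ ·

Final: [[1,4],[2,4],[2,5],[3,5]]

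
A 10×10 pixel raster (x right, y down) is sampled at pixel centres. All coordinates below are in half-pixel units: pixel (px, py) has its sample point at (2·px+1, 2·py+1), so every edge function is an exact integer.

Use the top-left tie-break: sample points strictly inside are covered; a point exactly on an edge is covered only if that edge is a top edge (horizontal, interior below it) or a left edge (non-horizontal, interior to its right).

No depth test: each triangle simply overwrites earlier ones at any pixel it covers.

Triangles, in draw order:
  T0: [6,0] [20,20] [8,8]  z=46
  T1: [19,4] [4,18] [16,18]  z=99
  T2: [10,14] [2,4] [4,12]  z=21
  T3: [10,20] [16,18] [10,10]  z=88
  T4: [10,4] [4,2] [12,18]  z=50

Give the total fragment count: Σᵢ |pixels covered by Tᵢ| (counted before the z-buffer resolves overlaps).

T0:
  2·area = 72
  edge (6, 0)→(20, 20): d=(14,20) right/bottom  bias=-1
  edge (20, 20)→(8, 8): d=(-12,-12) top-left  bias=+0
  edge (8, 8)→(6, 0): d=(-2,-8) top-left  bias=+0
    (0,0)@(1, 1): e=[114,0,-42] → .  [on edge]
    (1,1)@(3, 3): e=[102,0,-30] → .  [on edge]
    (3,1)@(7, 3): e=[22,48,2] → X
    (4,1)@(9, 3): e=[-18,72,18] → .
    (2,2)@(5, 5): e=[90,0,-18] → .  [on edge]
    (3,2)@(7, 5): e=[50,24,-2] → .
    (4,2)@(9, 5): e=[10,48,14] → X
    (5,2)@(11, 5): e=[-30,72,30] → .
    (3,3)@(7, 7): e=[78,0,-6] → .  [on edge]
    (4,3)@(9, 7): e=[38,24,10] → X
    (5,3)@(11, 7): e=[-2,48,26] → .
    (4,4)@(9, 9): e=[66,0,6] → X  [on edge]
    (5,5)@(11, 11): e=[54,0,18] → X  [on edge]
    (6,6)@(13, 13): e=[42,0,30] → X  [on edge]
    (7,7)@(15, 15): e=[30,0,42] → X  [on edge]
    (8,8)@(17, 17): e=[18,0,54] → X  [on edge]
    (9,9)@(19, 19): e=[6,0,66] → X  [on edge]
  covered (12 px):
    . . . . . . . . . .
    . . . X . . . . . .
    . . . . X . . . . .
    . . . . X . . . . .
    . . . . X X . . . .
    . . . . . X X . . .
    . . . . . . X X . .
    . . . . . . . X . .
    . . . . . . . . X .
    . . . . . . . . . X
T1:
  2·area = 168  (B↔C swapped to make it positive)
  edge (19, 4)→(16, 18): d=(-3,14) right/bottom  bias=-1
  edge (16, 18)→(4, 18): d=(-12,0) right/bottom  bias=-1
  edge (4, 18)→(19, 4): d=(15,-14) top-left  bias=+0
    (8,3)@(17, 7): e=[19,132,17] → X
    (9,3)@(19, 7): e=[-9,132,45] → .
    (7,4)@(15, 9): e=[41,108,19] → X
    (9,4)@(19, 9): e=[-15,108,75] → .
    (6,5)@(13, 11): e=[63,84,21] → X
    (9,5)@(19, 11): e=[-21,84,105] → .
    (5,6)@(11, 13): e=[85,60,23] → X
    (9,6)@(19, 13): e=[-27,60,135] → .
    (4,7)@(9, 15): e=[107,36,25] → X
    (8,7)@(17, 15): e=[-5,36,137] → .
    (3,8)@(7, 17): e=[129,12,27] → X
    (8,8)@(17, 17): e=[-11,12,167] → .
  covered (19 px):
    . . . . . . . . . .
    . . . . . . . . . .
    . . . . . . . . . .
    . . . . . . . . X .
    . . . . . . . X X .
    . . . . . . X X X .
    . . . . . X X X X .
    . . . . X X X X . .
    . . . X X X X X . .
    . . . . . . . . . .
T2:
  2·area = 44  (B↔C swapped to make it positive)
  edge (10, 14)→(4, 12): d=(-6,-2) top-left  bias=+0
  edge (4, 12)→(2, 4): d=(-2,-8) top-left  bias=+0
  edge (2, 4)→(10, 14): d=(8,10) right/bottom  bias=-1
    (1,3)@(3, 7): e=[28,2,14] → X
    (2,3)@(5, 7): e=[32,18,-6] → .
    (1,4)@(3, 9): e=[16,-2,30] → .
    (2,4)@(5, 9): e=[20,14,10] → X
    (3,4)@(7, 9): e=[24,30,-10] → .
    (0,5)@(1, 11): e=[0,-22,66] → .  [on edge]
    (2,5)@(5, 11): e=[8,10,26] → X
    (3,5)@(7, 11): e=[12,26,6] → X
    (4,5)@(9, 11): e=[16,42,-14] → .
    (2,6)@(5, 13): e=[-4,6,42] → .
    (3,6)@(7, 13): e=[0,22,22] → X  [on edge]
    (4,6)@(9, 13): e=[4,38,2] → X
    (6,7)@(13, 15): e=[0,66,-22] → .  [on edge]
    (9,8)@(19, 17): e=[0,110,-66] → .  [on edge]
  covered (6 px):
    . . . . . . . . . .
    . . . . . . . . . .
    . . . . . . . . . .
    . X . . . . . . . .
    . . X . . . . . . .
    . . X X . . . . . .
    . . . X X . . . . .
    . . . . . . . . . .
    . . . . . . . . . .
    . . . . . . . . . .
T3:
  2·area = 60  (B↔C swapped to make it positive)
  edge (10, 20)→(10, 10): d=(0,-10) top-left  bias=+0
  edge (10, 10)→(16, 18): d=(6,8) right/bottom  bias=-1
  edge (16, 18)→(10, 20): d=(-6,2) right/bottom  bias=-1
    (5,6)@(11, 13): e=[10,10,40] → X
    (6,6)@(13, 13): e=[30,-6,36] → .
    (5,7)@(11, 15): e=[10,22,28] → X
    (6,7)@(13, 15): e=[30,6,24] → X
    (7,7)@(15, 15): e=[50,-10,20] → .
    (5,8)@(11, 17): e=[10,34,16] → X
    (7,8)@(15, 17): e=[50,2,8] → X
    (8,8)@(17, 17): e=[70,-14,4] → .
    (9,8)@(19, 17): e=[90,-30,0] → .  [on edge]
    (5,9)@(11, 19): e=[10,46,4] → X
    (6,9)@(13, 19): e=[30,30,0] → .  [on edge]
    (7,9)@(15, 19): e=[50,14,-4] → .
  covered (7 px):
    . . . . . . . . . .
    . . . . . . . . . .
    . . . . . . . . . .
    . . . . . . . . . .
    . . . . . . . . . .
    . . . . . . . . . .
    . . . . . X . . . .
    . . . . . X X . . .
    . . . . . X X X . .
    . . . . . X . . . .
T4:
  2·area = 80  (B↔C swapped to make it positive)
  edge (10, 4)→(12, 18): d=(2,14) right/bottom  bias=-1
  edge (12, 18)→(4, 2): d=(-8,-16) top-left  bias=+0
  edge (4, 2)→(10, 4): d=(6,2) right/bottom  bias=-1
    (0,0)@(1, 1): e=[120,-40,0] → .  [on edge]
    (2,1)@(5, 3): e=[68,8,4] → X
    (3,1)@(7, 3): e=[40,40,0] → .  [on edge]
    (2,2)@(5, 5): e=[72,-8,16] → .
    (3,2)@(7, 5): e=[44,24,12] → X
    (4,2)@(9, 5): e=[16,56,8] → X
    (5,2)@(11, 5): e=[-12,88,4] → .
    (6,2)@(13, 5): e=[-40,120,0] → .  [on edge]
    (3,3)@(7, 7): e=[48,8,24] → X
    (5,3)@(11, 7): e=[-8,72,16] → .
    (9,3)@(19, 7): e=[-120,200,0] → .  [on edge]
    (3,4)@(7, 9): e=[52,-8,36] → .
    (5,5)@(11, 11): e=[0,40,40] → .  [on edge]
  covered (9 px):
    . . . . . . . . . .
    . . X . . . . . . .
    . . . X X . . . . .
    . . . X X . . . . .
    . . . . X . . . . .
    . . . . X . . . . .
    . . . . . X . . . .
    . . . . . X . . . .
    . . . . . . . . . .
    . . . . . . . . . .

Result: 53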